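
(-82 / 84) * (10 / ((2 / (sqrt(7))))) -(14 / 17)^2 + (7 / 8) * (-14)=-14945 / 1156 -205 * sqrt(7) / 42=-25.84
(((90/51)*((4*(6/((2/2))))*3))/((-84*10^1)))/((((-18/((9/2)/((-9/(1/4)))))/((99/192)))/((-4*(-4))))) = -33/3808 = -0.01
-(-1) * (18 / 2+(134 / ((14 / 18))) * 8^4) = 4939839 / 7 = 705691.29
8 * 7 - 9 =47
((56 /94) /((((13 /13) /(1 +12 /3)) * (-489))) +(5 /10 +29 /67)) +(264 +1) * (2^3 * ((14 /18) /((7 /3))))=2179190995 /3079722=707.59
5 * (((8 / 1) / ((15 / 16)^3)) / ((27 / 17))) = 30.57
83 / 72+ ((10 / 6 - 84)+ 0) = -5845 / 72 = -81.18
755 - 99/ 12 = 2987/ 4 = 746.75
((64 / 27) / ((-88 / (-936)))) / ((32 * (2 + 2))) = 13 / 66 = 0.20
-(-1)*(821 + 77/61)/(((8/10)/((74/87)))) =4639615/5307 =874.24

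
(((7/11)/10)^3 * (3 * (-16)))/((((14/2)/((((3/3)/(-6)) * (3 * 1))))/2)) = 0.00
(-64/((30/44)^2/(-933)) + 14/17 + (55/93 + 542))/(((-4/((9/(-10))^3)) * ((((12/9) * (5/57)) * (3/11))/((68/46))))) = 776790000996867/713000000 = 1089467.04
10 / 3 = 3.33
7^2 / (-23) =-49 / 23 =-2.13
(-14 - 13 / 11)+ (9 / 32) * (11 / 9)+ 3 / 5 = -25059 / 1760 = -14.24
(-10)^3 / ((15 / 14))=-2800 / 3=-933.33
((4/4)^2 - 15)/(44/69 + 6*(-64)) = 483/13226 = 0.04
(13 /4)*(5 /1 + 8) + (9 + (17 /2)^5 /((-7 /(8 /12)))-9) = -1405661 /336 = -4183.51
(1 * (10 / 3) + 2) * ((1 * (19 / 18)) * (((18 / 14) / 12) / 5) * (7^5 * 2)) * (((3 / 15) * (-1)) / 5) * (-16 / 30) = 1459808 / 16875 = 86.51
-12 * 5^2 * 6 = -1800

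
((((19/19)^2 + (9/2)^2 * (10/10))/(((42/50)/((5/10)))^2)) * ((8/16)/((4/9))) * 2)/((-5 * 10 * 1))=-2125/6272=-0.34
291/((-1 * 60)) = -97/20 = -4.85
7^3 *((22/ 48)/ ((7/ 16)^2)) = 2464/ 3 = 821.33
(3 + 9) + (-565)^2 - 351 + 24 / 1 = 318910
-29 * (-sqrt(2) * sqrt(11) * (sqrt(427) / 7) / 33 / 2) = 29 * sqrt(9394) / 462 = 6.08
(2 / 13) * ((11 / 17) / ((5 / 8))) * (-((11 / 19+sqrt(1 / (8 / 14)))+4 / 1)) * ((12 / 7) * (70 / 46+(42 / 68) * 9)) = -72670752 / 8209045 - 417648 * sqrt(7) / 432055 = -11.41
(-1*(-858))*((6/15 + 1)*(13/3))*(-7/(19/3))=-546546/95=-5753.12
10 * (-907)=-9070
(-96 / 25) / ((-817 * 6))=16 / 20425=0.00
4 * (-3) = -12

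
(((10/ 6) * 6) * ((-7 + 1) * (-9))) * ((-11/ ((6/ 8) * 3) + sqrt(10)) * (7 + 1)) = -21120 + 4320 * sqrt(10) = -7458.96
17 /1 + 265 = 282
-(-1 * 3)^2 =-9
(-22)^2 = 484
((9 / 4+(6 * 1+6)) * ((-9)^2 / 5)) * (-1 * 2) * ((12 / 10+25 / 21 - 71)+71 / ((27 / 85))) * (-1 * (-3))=-214564.45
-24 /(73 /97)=-2328 /73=-31.89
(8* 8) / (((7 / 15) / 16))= 15360 / 7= 2194.29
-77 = -77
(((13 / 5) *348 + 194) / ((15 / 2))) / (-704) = -0.21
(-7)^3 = -343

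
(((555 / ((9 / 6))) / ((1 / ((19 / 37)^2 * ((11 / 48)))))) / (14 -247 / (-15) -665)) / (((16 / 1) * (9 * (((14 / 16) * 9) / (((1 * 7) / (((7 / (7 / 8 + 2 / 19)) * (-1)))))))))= 778525 / 25558799616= 0.00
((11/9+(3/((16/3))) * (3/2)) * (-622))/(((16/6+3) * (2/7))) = -76195/96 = -793.70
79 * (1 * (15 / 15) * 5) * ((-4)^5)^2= 414187520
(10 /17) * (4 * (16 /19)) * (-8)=-5120 /323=-15.85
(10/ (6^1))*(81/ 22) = 135/ 22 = 6.14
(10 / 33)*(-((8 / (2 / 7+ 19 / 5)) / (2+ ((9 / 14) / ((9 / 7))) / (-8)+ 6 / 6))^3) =-899153920000 / 10018798130913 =-0.09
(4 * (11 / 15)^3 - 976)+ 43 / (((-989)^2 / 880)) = -974.38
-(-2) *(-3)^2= 18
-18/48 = -3/8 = -0.38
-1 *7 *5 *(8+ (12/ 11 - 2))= -2730/ 11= -248.18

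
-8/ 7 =-1.14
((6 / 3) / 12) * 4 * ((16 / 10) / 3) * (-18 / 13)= -32 / 65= -0.49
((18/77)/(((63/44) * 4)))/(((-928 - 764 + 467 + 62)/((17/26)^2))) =-0.00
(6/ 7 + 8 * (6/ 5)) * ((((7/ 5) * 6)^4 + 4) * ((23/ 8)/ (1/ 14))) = 2097224.15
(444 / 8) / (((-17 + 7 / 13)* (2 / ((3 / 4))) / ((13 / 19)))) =-56277 / 65056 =-0.87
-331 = -331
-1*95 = -95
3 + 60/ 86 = 159/ 43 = 3.70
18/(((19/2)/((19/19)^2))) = 36/19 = 1.89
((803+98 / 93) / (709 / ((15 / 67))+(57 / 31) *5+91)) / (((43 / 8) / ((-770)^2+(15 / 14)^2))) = 54618053750 / 2011891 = 27147.62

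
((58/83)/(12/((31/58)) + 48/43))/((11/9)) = 115971/4780468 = 0.02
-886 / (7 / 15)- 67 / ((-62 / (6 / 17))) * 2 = -7001016 / 3689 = -1897.81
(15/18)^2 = 25/36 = 0.69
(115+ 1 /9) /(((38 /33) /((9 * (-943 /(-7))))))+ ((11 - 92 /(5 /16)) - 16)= 11485587 /95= 120900.92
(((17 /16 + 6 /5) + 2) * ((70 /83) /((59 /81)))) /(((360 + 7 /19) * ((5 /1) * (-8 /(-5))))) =3673593 /2145904576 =0.00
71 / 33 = 2.15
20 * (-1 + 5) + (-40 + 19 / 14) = 579 / 14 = 41.36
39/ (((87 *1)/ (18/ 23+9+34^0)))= 3224/ 667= 4.83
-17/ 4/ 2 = -17/ 8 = -2.12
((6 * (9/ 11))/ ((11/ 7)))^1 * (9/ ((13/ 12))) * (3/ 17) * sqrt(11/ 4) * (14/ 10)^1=428652 * sqrt(11)/ 133705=10.63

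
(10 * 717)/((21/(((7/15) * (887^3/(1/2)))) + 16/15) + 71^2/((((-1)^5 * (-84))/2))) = 262693494971775/4436496569978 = 59.21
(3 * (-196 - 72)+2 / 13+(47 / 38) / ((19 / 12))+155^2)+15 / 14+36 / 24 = 762948261 / 32851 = 23224.51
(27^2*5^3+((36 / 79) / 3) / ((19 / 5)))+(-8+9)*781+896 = 139295862 / 1501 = 92802.04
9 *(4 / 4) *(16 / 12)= 12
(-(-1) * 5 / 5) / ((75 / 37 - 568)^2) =1369 / 438525481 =0.00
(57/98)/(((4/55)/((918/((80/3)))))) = 863379/3136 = 275.31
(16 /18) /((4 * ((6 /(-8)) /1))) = -8 /27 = -0.30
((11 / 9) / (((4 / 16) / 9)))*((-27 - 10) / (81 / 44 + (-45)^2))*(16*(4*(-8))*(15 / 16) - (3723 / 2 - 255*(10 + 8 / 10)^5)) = -30093074.18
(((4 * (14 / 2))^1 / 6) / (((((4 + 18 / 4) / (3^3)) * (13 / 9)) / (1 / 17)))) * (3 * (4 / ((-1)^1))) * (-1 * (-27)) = -734832 / 3757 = -195.59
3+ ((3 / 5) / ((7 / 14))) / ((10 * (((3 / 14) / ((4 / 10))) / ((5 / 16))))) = 3.07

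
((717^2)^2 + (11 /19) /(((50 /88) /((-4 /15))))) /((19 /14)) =26362678117092646 /135375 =194738157836.33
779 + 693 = 1472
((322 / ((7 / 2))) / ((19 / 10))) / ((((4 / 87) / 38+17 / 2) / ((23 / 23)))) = 32016 / 5621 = 5.70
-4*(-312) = 1248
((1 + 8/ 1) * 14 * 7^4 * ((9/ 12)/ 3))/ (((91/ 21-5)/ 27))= -12252303/ 4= -3063075.75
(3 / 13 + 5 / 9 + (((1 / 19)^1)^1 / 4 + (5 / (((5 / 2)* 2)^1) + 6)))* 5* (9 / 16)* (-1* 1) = -346765 / 15808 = -21.94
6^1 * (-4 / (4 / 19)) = -114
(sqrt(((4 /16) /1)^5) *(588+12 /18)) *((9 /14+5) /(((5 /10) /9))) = 1868.49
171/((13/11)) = 1881/13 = 144.69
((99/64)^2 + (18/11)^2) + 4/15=5.34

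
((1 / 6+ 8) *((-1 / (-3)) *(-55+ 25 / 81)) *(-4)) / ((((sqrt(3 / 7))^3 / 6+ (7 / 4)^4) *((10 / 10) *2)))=45764218626560 / 1441435363839 - 49790648320 *sqrt(21) / 1441435363839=31.59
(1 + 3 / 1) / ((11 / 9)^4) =26244 / 14641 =1.79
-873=-873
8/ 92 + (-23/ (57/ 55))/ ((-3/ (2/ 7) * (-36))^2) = 16259681/ 187320924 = 0.09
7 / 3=2.33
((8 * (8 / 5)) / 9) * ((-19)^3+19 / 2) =-438368 / 45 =-9741.51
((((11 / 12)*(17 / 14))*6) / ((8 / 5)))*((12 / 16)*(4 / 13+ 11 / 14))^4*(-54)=-3206806088968845 / 31458900508672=-101.94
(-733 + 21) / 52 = -178 / 13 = -13.69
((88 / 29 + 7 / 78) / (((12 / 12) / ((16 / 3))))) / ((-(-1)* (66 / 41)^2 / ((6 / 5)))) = 47518508 / 6158295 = 7.72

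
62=62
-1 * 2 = -2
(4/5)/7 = 4/35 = 0.11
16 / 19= 0.84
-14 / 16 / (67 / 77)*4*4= -1078 / 67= -16.09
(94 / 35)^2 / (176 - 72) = 0.07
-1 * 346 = -346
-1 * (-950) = 950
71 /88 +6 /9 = 389 /264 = 1.47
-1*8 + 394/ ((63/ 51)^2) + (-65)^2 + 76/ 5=9901331/ 2205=4490.40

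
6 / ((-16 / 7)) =-21 / 8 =-2.62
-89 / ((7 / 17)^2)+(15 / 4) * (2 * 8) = -22781 / 49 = -464.92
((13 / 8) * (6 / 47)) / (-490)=-0.00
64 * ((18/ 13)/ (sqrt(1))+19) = 1304.62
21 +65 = 86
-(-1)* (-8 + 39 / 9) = -11 / 3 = -3.67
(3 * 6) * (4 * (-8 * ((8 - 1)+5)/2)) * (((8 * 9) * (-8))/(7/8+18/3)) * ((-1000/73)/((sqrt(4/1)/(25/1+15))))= -63700992000/803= -79328757.16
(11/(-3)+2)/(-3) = 5/9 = 0.56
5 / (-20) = -1 / 4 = -0.25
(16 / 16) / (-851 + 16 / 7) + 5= 29698 / 5941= 5.00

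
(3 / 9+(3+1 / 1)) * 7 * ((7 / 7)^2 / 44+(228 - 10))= 872963 / 132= 6613.36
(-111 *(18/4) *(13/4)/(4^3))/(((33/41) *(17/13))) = -24.10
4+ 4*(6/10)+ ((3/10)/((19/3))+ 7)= 511/38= 13.45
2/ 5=0.40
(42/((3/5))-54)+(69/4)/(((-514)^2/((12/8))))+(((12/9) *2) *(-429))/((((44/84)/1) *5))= -4446946037/10567840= -420.80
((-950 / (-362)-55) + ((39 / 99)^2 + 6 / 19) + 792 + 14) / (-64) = -2824140391 / 239684544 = -11.78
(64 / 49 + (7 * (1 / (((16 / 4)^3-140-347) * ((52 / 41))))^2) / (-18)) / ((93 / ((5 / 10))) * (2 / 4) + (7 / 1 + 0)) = 557364689849 / 42673278211200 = 0.01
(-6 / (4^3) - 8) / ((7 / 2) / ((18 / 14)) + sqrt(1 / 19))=-2170161 / 724720 + 20979*sqrt(19) / 362360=-2.74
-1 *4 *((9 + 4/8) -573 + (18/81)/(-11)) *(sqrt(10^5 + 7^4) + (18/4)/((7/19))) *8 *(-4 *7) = -49986496 *sqrt(102401)/99 -67838816/11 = -167740466.34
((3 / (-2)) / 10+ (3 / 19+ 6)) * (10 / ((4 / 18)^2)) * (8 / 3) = 61641 / 19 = 3244.26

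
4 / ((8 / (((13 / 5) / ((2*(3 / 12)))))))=13 / 5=2.60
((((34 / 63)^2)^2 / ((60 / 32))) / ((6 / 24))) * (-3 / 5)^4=42762752 / 1823259375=0.02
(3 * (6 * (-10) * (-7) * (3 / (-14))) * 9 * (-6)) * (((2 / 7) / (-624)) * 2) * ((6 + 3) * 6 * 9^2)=-5314410 / 91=-58400.11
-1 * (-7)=7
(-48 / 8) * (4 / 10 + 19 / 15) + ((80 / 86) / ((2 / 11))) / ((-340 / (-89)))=-6331 / 731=-8.66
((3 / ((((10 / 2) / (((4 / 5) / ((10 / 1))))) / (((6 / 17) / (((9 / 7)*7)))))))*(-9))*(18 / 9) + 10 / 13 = 20314 / 27625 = 0.74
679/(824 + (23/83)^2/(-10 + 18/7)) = 243236812/295176169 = 0.82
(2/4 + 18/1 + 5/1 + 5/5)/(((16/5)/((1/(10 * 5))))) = 0.15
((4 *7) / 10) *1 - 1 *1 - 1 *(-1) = 14 / 5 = 2.80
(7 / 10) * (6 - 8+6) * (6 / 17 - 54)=-150.21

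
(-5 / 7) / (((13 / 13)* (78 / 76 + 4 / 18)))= -0.57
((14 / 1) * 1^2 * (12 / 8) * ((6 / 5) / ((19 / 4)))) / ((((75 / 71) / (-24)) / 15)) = -1808.03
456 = 456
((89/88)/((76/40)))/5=89/836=0.11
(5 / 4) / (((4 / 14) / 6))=105 / 4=26.25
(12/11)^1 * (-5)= -60/11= -5.45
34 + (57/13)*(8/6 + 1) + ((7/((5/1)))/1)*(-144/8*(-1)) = 4513/65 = 69.43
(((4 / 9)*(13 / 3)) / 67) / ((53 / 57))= 988 / 31959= 0.03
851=851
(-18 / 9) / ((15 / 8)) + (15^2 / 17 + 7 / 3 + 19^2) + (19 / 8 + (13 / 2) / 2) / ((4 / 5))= 3121471 / 8160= 382.53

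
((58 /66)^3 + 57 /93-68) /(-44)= 37158167 /24509034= 1.52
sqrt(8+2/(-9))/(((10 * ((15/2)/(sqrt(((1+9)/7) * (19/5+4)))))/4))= 8 * sqrt(195)/225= 0.50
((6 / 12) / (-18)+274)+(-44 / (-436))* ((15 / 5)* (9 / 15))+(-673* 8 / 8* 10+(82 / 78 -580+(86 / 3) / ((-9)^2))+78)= -47906365271 / 6886620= -6956.44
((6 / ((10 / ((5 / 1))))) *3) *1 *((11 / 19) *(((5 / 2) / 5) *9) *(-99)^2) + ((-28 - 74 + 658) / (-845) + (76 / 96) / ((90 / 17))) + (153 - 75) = 318885644821 / 1387152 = 229885.15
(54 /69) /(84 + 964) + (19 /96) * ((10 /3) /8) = 288827 /3470976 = 0.08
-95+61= -34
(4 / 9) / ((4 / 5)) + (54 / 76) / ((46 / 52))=1.36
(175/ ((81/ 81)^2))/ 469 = 25/ 67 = 0.37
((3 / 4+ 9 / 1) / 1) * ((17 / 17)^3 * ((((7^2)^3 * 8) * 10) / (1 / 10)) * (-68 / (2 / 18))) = -561609266400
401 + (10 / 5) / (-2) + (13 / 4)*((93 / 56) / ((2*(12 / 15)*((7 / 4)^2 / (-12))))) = 530665 / 1372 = 386.78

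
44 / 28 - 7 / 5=6 / 35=0.17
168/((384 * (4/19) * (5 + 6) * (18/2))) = 133/6336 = 0.02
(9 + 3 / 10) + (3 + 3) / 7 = 711 / 70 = 10.16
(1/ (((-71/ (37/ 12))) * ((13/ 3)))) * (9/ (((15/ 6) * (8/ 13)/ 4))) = -333/ 1420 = -0.23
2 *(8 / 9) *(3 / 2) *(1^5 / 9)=8 / 27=0.30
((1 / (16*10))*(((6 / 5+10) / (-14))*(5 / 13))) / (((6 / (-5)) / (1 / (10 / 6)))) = 1 / 1040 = 0.00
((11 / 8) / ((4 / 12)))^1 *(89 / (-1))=-367.12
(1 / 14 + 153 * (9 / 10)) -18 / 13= 62056 / 455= 136.39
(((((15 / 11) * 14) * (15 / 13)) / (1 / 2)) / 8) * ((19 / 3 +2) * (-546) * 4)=-1102500 / 11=-100227.27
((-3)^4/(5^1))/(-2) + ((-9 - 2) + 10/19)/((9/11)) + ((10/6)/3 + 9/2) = -4516/285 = -15.85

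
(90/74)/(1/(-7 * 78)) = -24570/37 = -664.05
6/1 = 6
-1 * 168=-168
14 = 14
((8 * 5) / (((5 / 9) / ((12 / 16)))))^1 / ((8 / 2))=27 / 2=13.50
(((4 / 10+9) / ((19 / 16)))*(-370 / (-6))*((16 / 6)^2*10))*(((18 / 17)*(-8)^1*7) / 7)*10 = -2849177600 / 969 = -2940327.76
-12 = -12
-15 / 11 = -1.36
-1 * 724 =-724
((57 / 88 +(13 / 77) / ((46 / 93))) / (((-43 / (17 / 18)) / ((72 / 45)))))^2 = 700607961 / 579927940900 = 0.00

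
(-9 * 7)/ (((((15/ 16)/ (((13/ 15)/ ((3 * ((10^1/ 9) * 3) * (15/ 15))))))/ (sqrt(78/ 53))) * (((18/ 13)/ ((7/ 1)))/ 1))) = -33124 * sqrt(4134)/ 59625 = -35.72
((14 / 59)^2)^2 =38416 / 12117361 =0.00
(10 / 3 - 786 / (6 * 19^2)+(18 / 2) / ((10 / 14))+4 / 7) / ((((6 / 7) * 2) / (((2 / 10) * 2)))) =305929 / 81225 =3.77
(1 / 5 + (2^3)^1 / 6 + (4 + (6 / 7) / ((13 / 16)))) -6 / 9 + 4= 13543 / 1365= 9.92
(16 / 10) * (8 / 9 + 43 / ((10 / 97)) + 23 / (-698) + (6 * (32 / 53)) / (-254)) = 353446102864 / 528551775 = 668.71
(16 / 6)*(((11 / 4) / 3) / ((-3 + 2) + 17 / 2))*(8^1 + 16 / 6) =3.48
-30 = -30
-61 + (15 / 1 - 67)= -113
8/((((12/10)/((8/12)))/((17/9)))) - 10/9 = 590/81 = 7.28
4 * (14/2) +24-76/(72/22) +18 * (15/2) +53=1951/9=216.78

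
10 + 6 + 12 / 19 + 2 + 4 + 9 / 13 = 5761 / 247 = 23.32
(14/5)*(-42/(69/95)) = -3724/23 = -161.91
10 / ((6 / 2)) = 10 / 3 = 3.33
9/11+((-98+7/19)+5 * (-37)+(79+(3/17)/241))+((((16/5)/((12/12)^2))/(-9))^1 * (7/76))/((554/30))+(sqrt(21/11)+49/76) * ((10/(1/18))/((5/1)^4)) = -18022887045818/88945357875+36 * sqrt(231)/1375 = -202.23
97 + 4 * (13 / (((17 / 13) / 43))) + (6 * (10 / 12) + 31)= 31329 / 17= 1842.88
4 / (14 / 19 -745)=-76 / 14141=-0.01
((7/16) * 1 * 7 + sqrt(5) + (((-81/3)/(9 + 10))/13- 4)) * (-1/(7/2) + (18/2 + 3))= -24231/1976 + 82 * sqrt(5)/7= 13.93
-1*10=-10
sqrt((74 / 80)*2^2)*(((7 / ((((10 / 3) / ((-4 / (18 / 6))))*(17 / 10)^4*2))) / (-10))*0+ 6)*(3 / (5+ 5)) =9*sqrt(370) / 50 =3.46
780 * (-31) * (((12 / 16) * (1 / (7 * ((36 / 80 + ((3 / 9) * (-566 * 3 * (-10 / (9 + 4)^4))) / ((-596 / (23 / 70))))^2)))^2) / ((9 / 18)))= -93261485513453473760312809137988800000 / 5161537702615540868785733309207521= -18068.55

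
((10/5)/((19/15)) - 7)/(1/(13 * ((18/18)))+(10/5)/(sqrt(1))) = -1339/513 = -2.61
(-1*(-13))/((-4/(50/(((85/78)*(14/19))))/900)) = -21674250/119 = -182136.55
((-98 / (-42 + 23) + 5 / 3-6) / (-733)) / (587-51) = -0.00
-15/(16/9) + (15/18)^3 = -3395/432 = -7.86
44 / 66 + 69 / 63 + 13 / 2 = 8.26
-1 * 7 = -7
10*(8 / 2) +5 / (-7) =275 / 7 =39.29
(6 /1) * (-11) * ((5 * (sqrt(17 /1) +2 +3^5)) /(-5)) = 16442.12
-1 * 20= -20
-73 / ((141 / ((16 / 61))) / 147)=-57232 / 2867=-19.96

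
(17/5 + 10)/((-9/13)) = -871/45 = -19.36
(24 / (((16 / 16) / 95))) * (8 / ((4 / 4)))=18240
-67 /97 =-0.69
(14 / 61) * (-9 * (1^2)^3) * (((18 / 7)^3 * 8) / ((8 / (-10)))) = 1049760 / 2989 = 351.21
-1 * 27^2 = -729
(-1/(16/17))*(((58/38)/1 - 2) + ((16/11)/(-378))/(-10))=1589143/3160080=0.50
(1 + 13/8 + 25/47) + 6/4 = 1751/376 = 4.66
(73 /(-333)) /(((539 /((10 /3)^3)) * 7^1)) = -73000 /33923043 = -0.00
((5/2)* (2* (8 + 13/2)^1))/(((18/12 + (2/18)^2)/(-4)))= -9396/49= -191.76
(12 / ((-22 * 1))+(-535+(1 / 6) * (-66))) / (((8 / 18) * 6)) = -4509 / 22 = -204.95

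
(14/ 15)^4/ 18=19208/ 455625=0.04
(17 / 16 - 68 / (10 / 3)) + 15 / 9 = -4241 / 240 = -17.67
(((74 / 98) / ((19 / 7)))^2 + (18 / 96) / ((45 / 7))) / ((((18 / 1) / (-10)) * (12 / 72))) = -452383 / 1273608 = -0.36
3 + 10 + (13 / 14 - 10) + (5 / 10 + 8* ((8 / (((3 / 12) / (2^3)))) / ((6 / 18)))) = 43039 / 7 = 6148.43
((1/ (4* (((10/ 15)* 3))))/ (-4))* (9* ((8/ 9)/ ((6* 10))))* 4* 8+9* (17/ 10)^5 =38296139/ 300000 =127.65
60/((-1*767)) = -60/767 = -0.08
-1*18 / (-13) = 18 / 13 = 1.38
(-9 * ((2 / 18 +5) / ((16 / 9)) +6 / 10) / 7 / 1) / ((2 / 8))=-1251 / 70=-17.87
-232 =-232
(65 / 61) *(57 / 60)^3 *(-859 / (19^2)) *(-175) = 380.43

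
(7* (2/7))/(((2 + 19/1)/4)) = 8/21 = 0.38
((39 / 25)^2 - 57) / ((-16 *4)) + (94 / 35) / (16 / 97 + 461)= 1343995453 / 1565655000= 0.86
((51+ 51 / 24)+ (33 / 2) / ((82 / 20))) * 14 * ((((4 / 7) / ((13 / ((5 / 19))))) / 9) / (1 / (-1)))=-93725 / 91143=-1.03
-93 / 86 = -1.08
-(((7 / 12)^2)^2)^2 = -5764801 / 429981696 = -0.01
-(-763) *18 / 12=2289 / 2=1144.50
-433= -433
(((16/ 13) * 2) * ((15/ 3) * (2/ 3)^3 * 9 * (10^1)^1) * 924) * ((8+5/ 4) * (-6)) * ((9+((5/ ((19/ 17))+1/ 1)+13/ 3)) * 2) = -156371353600/ 247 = -633082403.24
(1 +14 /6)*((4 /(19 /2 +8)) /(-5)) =-16 /105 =-0.15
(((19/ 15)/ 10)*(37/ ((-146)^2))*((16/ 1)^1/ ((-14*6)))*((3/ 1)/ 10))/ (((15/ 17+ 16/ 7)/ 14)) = -83657/ 1506774750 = -0.00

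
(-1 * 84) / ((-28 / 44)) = 132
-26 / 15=-1.73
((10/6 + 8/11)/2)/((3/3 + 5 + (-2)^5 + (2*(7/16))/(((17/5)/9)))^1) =-5372/106293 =-0.05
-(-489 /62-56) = 3961 /62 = 63.89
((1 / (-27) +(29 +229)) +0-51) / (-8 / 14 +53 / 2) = 7112 / 891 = 7.98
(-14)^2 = 196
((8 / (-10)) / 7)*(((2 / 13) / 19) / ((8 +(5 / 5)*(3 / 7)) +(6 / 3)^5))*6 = -0.00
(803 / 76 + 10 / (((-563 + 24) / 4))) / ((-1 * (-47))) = 429777 / 1925308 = 0.22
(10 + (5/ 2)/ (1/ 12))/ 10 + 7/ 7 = 5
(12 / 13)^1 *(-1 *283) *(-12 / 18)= 2264 / 13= 174.15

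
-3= -3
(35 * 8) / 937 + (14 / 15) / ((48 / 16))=25718 / 42165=0.61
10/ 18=5/ 9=0.56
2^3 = 8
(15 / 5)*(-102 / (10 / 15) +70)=-249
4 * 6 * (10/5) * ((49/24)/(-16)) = -49/8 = -6.12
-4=-4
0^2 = 0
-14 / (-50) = 7 / 25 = 0.28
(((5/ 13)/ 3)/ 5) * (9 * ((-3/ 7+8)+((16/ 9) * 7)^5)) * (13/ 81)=123367047421/ 11160261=11054.14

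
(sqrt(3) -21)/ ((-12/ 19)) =133/ 4 -19* sqrt(3)/ 12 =30.51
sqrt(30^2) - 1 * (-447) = 477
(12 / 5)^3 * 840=290304 / 25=11612.16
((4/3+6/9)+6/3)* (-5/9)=-20/9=-2.22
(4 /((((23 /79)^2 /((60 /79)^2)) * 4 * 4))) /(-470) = -90 /24863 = -0.00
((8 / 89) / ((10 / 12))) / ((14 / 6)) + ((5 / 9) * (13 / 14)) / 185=14527 / 296370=0.05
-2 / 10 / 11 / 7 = -1 / 385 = -0.00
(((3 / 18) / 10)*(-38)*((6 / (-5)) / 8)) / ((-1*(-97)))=19 / 19400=0.00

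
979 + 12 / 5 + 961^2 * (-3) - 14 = -13847978 / 5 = -2769595.60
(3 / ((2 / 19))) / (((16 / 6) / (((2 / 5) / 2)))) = 171 / 80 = 2.14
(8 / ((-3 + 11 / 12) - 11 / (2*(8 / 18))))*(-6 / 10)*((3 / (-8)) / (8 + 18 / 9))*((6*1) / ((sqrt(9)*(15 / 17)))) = -1224 / 43375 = -0.03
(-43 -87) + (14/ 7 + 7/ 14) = -255/ 2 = -127.50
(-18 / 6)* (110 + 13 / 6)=-673 / 2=-336.50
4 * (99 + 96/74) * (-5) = -74220/37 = -2005.95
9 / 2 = 4.50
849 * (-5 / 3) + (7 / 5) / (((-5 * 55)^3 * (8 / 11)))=-107009375007 / 75625000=-1415.00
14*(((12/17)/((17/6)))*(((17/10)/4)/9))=14/85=0.16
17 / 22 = 0.77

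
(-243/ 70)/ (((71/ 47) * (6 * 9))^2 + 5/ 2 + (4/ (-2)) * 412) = -536787/ 901940375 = -0.00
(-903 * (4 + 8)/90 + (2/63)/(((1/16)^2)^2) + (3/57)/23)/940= 269818973/129395700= 2.09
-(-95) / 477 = 95 / 477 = 0.20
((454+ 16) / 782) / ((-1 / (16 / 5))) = -752 / 391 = -1.92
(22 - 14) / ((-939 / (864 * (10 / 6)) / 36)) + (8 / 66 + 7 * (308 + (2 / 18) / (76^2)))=1714.46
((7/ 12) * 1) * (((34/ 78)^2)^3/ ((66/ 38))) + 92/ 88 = 1459970213731/ 1393422529356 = 1.05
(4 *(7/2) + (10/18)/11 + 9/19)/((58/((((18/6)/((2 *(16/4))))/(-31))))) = -3415/1127346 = -0.00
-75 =-75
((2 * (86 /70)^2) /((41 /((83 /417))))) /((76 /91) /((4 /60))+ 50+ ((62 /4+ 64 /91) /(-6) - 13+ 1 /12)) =7980284 /25544485225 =0.00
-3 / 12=-1 / 4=-0.25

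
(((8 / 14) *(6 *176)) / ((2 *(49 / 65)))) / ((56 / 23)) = 394680 / 2401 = 164.38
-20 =-20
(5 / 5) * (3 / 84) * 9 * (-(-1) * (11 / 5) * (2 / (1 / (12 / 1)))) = 16.97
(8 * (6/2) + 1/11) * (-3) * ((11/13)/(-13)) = 795/169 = 4.70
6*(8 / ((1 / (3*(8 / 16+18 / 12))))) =288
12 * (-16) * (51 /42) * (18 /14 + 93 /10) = -604656 /245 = -2467.98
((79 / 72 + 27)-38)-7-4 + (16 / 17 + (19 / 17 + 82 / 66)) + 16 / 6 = -201083 / 13464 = -14.93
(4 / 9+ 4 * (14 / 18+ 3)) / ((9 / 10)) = 1400 / 81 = 17.28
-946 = -946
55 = 55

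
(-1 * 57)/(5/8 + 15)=-456/125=-3.65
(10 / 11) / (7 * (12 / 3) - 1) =10 / 297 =0.03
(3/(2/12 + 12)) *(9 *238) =38556/73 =528.16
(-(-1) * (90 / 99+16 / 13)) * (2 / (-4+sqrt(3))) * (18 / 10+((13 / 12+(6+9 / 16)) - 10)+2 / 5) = 1887 * sqrt(3) / 37180+1887 / 9295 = 0.29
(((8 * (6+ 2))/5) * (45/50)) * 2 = 576/25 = 23.04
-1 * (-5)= 5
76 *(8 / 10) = 304 / 5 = 60.80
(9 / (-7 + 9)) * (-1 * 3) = -27 / 2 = -13.50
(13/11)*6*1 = 78/11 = 7.09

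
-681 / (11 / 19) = -12939 / 11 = -1176.27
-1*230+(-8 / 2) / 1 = -234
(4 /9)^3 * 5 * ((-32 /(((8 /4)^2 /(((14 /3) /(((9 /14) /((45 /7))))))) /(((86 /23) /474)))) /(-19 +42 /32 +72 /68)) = 4191846400 /53920207251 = 0.08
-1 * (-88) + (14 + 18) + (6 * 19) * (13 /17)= 207.18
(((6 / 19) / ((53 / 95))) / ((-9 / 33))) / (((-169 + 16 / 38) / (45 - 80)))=-73150 / 169759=-0.43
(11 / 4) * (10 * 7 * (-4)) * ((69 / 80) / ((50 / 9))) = -47817 / 400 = -119.54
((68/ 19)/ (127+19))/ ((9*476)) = 1/ 174762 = 0.00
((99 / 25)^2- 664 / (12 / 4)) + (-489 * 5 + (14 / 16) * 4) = -9926819 / 3750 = -2647.15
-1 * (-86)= 86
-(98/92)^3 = -117649/97336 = -1.21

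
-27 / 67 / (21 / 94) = -846 / 469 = -1.80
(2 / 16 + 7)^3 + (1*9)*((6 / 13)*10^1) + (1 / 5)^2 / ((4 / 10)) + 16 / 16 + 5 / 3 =40536059 / 99840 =406.01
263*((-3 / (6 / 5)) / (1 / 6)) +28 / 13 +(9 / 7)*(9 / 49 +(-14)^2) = -16456430 / 4459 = -3690.61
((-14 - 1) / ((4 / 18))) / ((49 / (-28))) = 270 / 7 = 38.57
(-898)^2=806404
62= 62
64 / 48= 4 / 3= 1.33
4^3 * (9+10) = 1216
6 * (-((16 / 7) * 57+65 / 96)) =-88007 / 112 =-785.78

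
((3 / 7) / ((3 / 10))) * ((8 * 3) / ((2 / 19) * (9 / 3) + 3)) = 1520 / 147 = 10.34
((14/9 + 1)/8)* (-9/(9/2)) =-0.64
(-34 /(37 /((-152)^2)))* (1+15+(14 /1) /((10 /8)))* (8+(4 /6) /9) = -23289571328 /4995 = -4662576.84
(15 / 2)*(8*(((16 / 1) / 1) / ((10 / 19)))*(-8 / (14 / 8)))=-58368 / 7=-8338.29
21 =21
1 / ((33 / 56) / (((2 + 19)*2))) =784 / 11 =71.27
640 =640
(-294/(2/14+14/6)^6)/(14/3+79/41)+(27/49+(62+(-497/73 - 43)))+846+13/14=24647030091285828287/28676745396475904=859.48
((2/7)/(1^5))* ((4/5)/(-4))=-2/35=-0.06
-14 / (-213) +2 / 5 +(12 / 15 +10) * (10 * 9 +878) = 11134432 / 1065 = 10454.87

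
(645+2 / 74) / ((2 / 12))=143196 / 37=3870.16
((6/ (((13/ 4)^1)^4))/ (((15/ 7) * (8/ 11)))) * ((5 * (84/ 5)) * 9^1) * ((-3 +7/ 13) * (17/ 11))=-184246272/ 1856465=-99.25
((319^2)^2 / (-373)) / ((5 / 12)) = -124263613452 / 1865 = -66629283.35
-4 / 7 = -0.57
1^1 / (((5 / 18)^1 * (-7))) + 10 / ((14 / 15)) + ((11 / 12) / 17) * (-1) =10349 / 1020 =10.15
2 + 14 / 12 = 19 / 6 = 3.17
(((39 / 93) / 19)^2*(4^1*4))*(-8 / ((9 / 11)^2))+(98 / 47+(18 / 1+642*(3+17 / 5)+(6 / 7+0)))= 190895047707586 / 46225488645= 4129.65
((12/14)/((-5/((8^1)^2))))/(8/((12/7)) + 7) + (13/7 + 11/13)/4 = -8427/31850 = -0.26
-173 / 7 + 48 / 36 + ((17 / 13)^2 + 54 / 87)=-2166508 / 102921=-21.05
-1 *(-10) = 10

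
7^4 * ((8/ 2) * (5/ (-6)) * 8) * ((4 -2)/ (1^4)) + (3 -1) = -384154/ 3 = -128051.33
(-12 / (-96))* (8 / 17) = 1 / 17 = 0.06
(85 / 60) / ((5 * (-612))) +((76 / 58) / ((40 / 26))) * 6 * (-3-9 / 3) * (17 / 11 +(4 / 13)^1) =-39152479 / 689040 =-56.82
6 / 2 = 3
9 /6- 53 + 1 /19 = -1955 /38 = -51.45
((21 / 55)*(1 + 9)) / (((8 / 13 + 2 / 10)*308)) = 0.02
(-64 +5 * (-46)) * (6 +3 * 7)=-7938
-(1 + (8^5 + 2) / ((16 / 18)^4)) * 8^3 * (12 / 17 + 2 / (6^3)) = -141152795329 / 7344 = -19220151.87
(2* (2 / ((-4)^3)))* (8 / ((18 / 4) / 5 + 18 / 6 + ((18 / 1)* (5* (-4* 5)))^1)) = 5 / 17961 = 0.00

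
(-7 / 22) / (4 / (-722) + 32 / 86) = -108661 / 125180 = -0.87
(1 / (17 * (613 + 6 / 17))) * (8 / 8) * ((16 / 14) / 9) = 8 / 656901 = 0.00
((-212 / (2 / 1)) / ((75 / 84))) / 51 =-2.33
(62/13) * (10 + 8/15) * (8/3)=78368/585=133.96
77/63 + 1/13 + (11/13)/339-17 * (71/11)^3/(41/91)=-7319374126718/721483191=-10144.90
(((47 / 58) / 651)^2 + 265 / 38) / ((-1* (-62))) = 188900861701 / 1679435212392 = 0.11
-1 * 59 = -59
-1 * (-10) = 10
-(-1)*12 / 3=4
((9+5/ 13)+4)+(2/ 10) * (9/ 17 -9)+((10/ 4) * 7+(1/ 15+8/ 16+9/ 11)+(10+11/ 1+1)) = 383432/ 7293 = 52.58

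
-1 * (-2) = 2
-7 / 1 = -7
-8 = -8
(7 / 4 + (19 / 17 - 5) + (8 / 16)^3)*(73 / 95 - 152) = 3922191 / 12920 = 303.58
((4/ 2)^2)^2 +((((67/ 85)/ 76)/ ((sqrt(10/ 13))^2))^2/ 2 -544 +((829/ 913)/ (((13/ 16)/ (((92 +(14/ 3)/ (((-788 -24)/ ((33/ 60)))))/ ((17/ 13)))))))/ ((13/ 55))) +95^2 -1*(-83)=6982984451905026593/ 783494097360000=8912.62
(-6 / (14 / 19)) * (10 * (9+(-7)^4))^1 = -1373700 / 7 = -196242.86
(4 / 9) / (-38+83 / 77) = -308 / 25587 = -0.01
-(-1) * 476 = 476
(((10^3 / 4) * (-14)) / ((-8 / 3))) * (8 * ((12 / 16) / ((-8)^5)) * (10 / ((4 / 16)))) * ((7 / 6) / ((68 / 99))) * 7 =-63669375 / 557056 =-114.30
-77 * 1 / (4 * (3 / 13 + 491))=-1001 / 25544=-0.04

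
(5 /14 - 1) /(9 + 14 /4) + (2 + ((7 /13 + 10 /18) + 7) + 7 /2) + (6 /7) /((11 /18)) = 14.95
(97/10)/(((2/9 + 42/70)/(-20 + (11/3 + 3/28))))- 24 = -446361/2072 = -215.43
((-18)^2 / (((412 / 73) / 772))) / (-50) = -2282418 / 2575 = -886.38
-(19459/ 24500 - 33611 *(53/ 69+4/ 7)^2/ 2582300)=-1161002198791/ 1506055461750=-0.77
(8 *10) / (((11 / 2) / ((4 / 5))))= 128 / 11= 11.64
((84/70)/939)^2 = 4/2449225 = 0.00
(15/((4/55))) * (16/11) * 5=1500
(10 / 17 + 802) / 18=758 / 17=44.59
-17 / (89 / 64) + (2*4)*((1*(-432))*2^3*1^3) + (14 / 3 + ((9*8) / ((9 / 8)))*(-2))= -7418210 / 267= -27783.56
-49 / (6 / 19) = -931 / 6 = -155.17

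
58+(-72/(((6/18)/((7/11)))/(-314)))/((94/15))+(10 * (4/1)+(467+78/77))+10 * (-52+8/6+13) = 76831693/10857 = 7076.70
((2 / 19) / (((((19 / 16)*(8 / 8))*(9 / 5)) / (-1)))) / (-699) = 160 / 2271051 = 0.00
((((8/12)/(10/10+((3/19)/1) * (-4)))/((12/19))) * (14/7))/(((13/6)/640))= 462080/273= 1692.60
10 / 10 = 1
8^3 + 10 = 522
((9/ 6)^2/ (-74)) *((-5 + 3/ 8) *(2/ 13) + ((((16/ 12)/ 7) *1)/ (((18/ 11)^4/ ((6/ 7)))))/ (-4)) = 23980519/ 1099635264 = 0.02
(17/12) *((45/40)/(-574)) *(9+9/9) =-255/9184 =-0.03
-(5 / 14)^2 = -25 / 196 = -0.13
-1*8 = -8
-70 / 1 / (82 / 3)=-105 / 41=-2.56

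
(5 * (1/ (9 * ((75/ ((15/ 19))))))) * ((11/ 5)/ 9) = 11/ 7695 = 0.00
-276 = -276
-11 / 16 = -0.69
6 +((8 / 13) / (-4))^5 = 2227726 / 371293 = 6.00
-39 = -39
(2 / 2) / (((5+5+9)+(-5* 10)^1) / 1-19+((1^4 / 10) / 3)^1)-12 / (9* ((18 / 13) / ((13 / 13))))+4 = 122108 / 40473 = 3.02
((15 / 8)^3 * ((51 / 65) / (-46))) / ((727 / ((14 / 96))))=-80325 / 3561439232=-0.00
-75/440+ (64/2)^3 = 2883569/88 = 32767.83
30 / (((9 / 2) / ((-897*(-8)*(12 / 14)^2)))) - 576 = 34571.76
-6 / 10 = -3 / 5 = -0.60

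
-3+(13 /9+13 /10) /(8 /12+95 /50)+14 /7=16 /231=0.07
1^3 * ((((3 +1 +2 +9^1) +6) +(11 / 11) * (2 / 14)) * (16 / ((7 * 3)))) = 2368 / 147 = 16.11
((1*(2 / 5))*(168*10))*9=6048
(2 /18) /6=1 /54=0.02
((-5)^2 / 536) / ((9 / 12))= 25 / 402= 0.06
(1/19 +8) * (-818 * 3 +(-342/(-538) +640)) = -74632635/5111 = -14602.35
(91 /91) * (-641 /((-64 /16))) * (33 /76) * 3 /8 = 63459 /2432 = 26.09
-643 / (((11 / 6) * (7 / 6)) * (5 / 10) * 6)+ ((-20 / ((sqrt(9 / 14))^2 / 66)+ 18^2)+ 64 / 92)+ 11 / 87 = -93921181 / 51359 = -1828.72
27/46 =0.59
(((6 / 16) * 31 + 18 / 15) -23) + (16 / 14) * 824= 260831 / 280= 931.54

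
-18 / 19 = -0.95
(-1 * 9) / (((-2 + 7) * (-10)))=9 / 50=0.18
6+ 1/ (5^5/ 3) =18753/ 3125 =6.00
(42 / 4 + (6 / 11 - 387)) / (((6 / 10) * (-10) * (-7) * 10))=-2757 / 3080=-0.90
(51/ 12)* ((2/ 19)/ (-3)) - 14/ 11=-1783/ 1254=-1.42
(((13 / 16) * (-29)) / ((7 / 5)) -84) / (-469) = 11293 / 52528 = 0.21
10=10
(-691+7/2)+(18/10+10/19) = -130183/190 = -685.17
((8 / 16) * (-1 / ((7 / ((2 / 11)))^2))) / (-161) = 2 / 954569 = 0.00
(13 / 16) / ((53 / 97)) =1261 / 848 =1.49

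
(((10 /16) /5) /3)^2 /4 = 1 /2304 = 0.00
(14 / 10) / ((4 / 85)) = 119 / 4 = 29.75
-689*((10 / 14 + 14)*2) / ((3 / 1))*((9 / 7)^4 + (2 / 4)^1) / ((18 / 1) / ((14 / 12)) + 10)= -1101620741 / 1282134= -859.21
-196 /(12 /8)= -392 /3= -130.67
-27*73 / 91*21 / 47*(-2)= 11826 / 611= 19.36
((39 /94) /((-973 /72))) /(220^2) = -351 /553345100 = -0.00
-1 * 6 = -6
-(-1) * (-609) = -609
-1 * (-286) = 286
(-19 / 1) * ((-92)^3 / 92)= 160816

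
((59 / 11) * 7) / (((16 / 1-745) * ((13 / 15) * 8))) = -2065 / 277992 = -0.01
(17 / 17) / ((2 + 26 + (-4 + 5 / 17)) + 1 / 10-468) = -170 / 75413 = -0.00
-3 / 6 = -1 / 2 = -0.50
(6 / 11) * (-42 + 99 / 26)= -2979 / 143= -20.83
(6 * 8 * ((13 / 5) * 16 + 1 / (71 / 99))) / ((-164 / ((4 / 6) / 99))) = -122104 / 1440945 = -0.08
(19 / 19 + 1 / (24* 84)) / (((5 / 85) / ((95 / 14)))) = 3257455 / 28224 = 115.41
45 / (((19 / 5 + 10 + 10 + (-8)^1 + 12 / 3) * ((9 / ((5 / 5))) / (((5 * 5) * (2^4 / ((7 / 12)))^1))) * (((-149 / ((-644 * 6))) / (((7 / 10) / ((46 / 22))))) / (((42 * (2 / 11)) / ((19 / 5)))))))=94080000 / 31141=3021.10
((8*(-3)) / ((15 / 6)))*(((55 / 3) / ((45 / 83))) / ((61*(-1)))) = 14608 / 2745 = 5.32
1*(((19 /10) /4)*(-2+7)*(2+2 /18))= 361 /72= 5.01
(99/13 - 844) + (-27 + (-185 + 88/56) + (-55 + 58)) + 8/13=-94931/91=-1043.20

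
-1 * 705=-705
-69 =-69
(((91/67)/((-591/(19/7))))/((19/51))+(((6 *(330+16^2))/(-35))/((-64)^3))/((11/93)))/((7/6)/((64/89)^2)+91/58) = -391252215909/110826811569320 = -0.00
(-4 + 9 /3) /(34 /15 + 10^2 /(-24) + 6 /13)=130 /187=0.70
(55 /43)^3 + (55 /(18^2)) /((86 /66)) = 19087145 /8586756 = 2.22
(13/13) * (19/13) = 19/13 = 1.46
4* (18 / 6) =12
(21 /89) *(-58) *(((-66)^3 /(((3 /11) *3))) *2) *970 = 9329126755.96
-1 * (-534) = 534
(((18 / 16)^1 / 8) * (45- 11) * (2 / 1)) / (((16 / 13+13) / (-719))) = -1430091 / 2960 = -483.14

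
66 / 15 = 22 / 5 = 4.40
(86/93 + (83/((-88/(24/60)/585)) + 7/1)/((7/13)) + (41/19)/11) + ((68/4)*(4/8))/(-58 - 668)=-394886523/997766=-395.77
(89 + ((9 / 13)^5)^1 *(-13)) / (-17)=-2482880 / 485537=-5.11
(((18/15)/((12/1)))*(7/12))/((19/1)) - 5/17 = -11281/38760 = -0.29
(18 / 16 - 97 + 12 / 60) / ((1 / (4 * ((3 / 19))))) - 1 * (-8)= -9961 / 190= -52.43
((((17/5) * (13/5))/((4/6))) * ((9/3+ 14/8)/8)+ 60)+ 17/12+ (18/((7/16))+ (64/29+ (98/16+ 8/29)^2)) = 153.61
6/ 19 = 0.32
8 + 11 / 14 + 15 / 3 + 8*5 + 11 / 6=1168 / 21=55.62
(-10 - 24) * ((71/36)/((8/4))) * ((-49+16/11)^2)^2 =-171332907.22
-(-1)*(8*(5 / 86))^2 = 400 / 1849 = 0.22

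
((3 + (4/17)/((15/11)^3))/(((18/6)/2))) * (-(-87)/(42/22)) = 113212462/1204875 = 93.96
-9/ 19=-0.47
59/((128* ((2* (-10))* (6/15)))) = -59/1024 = -0.06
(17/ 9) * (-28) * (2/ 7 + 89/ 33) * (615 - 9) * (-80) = 757128320/ 99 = 7647760.81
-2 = -2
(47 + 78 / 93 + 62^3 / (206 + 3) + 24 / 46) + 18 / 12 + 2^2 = 1194.19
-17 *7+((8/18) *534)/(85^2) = -2578613/21675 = -118.97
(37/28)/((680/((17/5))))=37/5600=0.01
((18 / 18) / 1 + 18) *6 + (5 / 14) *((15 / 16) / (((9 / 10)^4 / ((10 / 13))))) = 22766063 / 199017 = 114.39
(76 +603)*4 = 2716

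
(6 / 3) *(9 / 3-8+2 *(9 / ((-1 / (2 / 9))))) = -18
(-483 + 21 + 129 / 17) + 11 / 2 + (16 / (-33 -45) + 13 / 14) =-2080042 / 4641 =-448.19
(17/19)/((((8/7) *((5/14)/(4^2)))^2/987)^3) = 3121498859267503573.20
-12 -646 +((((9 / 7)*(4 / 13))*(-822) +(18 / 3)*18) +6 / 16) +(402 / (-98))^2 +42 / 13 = -213435569 / 249704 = -854.75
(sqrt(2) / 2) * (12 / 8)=3 * sqrt(2) / 4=1.06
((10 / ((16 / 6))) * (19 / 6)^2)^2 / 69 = 3258025 / 158976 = 20.49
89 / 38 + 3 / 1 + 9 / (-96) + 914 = 558903 / 608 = 919.25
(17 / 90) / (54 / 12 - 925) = -17 / 82845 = -0.00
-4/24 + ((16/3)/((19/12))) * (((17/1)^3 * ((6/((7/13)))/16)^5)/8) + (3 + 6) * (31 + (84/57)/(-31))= 75090294380251/121642881024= 617.30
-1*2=-2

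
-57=-57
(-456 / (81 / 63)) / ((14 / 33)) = -836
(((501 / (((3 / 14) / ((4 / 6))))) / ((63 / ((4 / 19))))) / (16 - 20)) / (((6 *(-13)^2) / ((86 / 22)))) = -14362 / 2861001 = -0.01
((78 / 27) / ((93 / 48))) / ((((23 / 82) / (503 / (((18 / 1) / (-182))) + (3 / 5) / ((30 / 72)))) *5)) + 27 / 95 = -741420096853 / 137163375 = -5405.38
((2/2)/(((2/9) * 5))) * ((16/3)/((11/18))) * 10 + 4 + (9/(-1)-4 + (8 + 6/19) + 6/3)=79.86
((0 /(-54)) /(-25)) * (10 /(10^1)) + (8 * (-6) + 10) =-38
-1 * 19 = -19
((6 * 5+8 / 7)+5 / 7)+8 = 279 / 7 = 39.86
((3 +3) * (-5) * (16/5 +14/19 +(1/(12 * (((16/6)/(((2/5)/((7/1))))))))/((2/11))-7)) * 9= 1754325/2128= 824.40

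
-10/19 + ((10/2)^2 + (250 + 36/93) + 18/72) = 648161/2356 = 275.11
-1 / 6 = -0.17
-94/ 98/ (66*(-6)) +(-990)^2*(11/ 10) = 20919646487/ 19404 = 1078110.00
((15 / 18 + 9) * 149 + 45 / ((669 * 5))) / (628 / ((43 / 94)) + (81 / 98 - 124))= 4130585977 / 3523009527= 1.17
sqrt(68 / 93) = 2*sqrt(1581) / 93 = 0.86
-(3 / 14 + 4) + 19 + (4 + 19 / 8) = 1185 / 56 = 21.16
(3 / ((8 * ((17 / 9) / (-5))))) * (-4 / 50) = 27 / 340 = 0.08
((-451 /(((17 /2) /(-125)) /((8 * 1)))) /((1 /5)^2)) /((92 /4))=22550000 /391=57672.63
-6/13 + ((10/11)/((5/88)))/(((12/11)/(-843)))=-160738/13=-12364.46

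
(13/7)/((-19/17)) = -221/133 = -1.66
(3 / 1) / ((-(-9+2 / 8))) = 12 / 35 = 0.34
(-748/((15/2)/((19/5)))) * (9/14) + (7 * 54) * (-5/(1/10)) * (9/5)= -5996136/175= -34263.63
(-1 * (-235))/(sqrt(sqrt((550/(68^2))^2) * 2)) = 1598 * sqrt(11)/11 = 481.82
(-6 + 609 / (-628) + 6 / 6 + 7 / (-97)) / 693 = -11153 / 1279236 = -0.01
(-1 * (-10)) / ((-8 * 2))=-5 / 8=-0.62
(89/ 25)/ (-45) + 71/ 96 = 23777/ 36000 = 0.66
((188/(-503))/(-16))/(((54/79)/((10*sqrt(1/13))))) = 18565*sqrt(13)/706212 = 0.09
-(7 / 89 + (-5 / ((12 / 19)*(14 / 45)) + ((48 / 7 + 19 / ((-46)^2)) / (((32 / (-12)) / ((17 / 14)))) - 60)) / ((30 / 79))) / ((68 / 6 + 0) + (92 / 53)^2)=2901050435843529 / 178501080423680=16.25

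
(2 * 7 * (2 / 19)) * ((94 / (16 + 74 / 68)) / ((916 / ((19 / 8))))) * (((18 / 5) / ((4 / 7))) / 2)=50337 / 760280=0.07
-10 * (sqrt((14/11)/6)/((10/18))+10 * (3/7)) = -300/7 - 6 * sqrt(231)/11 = -51.15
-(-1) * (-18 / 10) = -9 / 5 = -1.80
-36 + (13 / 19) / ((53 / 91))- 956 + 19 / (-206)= -205557899 / 207442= -990.92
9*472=4248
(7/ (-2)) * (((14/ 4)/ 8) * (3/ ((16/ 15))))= -2205/ 512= -4.31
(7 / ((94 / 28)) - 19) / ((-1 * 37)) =0.46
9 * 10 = 90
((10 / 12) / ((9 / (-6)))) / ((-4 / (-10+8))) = -5 / 18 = -0.28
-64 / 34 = -32 / 17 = -1.88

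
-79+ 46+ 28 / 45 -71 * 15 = -49382 / 45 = -1097.38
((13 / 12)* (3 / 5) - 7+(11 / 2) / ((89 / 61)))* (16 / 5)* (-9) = 165348 / 2225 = 74.31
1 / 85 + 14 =1191 / 85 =14.01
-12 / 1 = -12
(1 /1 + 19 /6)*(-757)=-18925 /6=-3154.17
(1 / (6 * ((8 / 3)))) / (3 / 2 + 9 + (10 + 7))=1 / 440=0.00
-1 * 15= -15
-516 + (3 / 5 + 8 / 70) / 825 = -595979 / 1155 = -516.00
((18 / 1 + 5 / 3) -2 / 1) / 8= 53 / 24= 2.21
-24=-24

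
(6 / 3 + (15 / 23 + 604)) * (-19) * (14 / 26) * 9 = -16701741 / 299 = -55858.67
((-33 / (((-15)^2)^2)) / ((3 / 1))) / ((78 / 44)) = -242 / 1974375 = -0.00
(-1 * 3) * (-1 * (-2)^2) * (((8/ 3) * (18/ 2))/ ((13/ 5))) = 1440/ 13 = 110.77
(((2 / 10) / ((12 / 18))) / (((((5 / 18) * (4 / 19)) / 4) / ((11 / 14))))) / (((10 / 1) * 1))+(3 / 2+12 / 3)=24893 / 3500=7.11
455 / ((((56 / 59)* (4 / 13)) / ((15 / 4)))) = 747825 / 128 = 5842.38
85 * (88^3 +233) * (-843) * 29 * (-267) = 378226748253825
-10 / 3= -3.33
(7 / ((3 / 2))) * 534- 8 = 2484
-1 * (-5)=5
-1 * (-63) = 63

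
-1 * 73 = -73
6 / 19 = 0.32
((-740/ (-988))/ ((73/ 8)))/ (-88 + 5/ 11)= -16280/ 17363853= -0.00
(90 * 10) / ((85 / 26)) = 4680 / 17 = 275.29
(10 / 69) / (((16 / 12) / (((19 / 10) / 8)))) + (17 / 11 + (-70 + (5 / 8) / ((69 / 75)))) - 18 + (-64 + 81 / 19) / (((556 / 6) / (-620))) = 6712279293 / 21381536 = 313.93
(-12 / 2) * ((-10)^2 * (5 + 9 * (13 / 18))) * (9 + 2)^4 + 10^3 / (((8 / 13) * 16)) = -1616364775 / 16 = -101022798.44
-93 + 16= -77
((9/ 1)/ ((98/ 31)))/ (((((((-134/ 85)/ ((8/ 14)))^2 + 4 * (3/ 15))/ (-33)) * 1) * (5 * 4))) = -492745/ 882294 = -0.56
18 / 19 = 0.95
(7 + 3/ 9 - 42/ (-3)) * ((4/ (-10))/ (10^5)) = -4/ 46875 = -0.00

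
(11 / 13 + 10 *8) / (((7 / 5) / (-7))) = -5255 / 13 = -404.23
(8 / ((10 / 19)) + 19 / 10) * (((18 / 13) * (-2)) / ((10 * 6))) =-513 / 650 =-0.79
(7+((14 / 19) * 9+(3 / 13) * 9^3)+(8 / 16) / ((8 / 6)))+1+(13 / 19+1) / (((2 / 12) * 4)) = 367069 / 1976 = 185.76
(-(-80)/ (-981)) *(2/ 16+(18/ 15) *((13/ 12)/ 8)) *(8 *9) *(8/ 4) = -368/ 109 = -3.38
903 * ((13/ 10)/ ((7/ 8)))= 6708/ 5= 1341.60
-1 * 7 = -7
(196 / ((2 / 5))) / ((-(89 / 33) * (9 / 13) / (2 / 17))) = -140140 / 4539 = -30.87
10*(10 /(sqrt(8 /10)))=50*sqrt(5)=111.80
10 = 10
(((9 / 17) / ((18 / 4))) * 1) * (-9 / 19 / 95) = -18 / 30685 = -0.00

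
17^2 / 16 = 289 / 16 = 18.06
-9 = -9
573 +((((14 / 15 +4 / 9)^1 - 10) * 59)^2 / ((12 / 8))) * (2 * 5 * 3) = 2096406721 / 405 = 5176312.89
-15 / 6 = -5 / 2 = -2.50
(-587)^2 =344569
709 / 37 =19.16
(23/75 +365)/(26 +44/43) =84151/6225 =13.52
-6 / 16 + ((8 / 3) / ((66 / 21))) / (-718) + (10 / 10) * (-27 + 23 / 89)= -228739997 / 8435064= -27.12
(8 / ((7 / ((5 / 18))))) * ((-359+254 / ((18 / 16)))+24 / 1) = -19660 / 567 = -34.67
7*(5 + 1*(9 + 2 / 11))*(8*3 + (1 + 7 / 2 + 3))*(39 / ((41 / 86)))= 255811.29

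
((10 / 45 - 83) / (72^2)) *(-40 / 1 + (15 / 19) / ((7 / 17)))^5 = 2483439138488557140625 / 1941626573183808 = 1279050.86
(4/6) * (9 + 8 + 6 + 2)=16.67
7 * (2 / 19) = 14 / 19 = 0.74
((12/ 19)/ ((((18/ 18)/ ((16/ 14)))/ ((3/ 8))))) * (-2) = -72/ 133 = -0.54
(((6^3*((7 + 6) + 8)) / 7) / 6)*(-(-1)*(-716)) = -77328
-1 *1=-1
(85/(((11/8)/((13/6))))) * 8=35360/33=1071.52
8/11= 0.73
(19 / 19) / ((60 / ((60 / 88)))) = 1 / 88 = 0.01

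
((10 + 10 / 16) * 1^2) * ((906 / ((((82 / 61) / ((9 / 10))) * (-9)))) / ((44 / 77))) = -3288327 / 2624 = -1253.17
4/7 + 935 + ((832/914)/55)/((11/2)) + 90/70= 1813194454/1935395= 936.86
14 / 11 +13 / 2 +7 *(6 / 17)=3831 / 374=10.24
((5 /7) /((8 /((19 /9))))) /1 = 95 /504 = 0.19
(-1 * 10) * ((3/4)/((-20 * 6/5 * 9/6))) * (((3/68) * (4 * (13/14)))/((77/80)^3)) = 2080000/54327427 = 0.04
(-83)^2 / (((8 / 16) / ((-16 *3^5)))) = -53568864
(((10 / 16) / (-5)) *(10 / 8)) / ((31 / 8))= -5 / 124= -0.04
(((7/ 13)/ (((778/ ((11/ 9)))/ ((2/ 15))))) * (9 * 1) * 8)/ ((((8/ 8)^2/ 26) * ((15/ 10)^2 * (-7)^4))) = 704/ 18012645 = 0.00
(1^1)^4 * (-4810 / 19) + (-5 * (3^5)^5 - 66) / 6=-26830805975733 / 38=-706073841466.66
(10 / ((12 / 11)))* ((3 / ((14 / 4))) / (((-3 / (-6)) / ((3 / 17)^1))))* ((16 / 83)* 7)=5280 / 1411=3.74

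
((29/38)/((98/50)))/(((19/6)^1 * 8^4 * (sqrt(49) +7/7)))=2175/579633152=0.00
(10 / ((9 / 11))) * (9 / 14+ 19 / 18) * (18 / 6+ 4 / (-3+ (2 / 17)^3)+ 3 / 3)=462231440 / 8352477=55.34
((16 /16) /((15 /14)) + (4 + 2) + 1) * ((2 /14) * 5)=17 /3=5.67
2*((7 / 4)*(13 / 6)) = 91 / 12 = 7.58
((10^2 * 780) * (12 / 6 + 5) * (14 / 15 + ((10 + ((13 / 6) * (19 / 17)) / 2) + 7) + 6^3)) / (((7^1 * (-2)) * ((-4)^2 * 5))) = -15590055 / 136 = -114632.76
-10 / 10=-1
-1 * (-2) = 2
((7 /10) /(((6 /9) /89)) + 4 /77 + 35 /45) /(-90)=-1306717 /1247400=-1.05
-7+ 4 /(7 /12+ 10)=-841 /127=-6.62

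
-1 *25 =-25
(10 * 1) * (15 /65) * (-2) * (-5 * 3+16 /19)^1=16140 /247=65.34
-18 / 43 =-0.42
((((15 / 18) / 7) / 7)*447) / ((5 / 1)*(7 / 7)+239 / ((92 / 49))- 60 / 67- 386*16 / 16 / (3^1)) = 6888270 / 2474843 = 2.78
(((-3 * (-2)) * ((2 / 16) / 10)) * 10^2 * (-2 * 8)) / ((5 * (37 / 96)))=-2304 / 37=-62.27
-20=-20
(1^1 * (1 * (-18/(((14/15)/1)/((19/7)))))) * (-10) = 25650/49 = 523.47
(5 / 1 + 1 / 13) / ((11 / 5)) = 30 / 13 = 2.31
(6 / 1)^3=216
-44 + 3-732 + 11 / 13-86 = -11156 / 13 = -858.15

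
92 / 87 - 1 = 5 / 87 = 0.06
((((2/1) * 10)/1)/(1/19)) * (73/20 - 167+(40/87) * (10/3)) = -16049053/261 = -61490.62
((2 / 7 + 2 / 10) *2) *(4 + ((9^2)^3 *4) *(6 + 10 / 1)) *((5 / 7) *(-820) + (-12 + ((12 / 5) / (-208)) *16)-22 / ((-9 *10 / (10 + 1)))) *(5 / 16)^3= -1761644004805325 / 2935296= -600158895.32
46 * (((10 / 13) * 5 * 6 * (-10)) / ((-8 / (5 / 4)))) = 43125 / 26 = 1658.65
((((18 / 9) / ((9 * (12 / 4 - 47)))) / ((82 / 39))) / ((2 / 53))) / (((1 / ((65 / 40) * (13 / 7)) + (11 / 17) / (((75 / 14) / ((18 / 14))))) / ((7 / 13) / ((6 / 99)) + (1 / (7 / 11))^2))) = -5005843375 / 3370684128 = -1.49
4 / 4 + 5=6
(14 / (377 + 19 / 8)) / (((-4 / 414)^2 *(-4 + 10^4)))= 14283 / 361165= 0.04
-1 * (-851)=851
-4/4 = -1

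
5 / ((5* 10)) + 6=61 / 10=6.10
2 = 2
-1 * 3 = -3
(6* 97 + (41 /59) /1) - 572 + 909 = 54262 /59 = 919.69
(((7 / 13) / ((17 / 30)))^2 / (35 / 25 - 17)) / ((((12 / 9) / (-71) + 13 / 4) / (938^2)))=-27548795484000 / 1747970549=-15760.45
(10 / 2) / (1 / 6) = 30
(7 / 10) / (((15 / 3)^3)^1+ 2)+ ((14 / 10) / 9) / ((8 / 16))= 3619 / 11430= 0.32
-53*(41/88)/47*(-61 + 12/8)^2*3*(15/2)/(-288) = 153859265/1058816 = 145.31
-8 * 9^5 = -472392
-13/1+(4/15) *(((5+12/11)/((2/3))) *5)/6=-362/33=-10.97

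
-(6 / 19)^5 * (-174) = 1353024 / 2476099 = 0.55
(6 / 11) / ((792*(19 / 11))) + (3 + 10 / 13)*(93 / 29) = 12.09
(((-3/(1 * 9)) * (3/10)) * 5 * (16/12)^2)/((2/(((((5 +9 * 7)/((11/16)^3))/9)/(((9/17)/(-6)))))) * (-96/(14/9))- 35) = 16572416/643806189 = 0.03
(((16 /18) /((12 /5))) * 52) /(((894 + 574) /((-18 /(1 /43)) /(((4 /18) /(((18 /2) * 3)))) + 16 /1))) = -12223250 /9909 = -1233.55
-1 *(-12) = 12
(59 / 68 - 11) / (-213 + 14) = 689 / 13532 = 0.05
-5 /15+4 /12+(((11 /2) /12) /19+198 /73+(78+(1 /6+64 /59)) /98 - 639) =-61153384861 /96235608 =-635.45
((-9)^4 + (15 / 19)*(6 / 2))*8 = 52506.95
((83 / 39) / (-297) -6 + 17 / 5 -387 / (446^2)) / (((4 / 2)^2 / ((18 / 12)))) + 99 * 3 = 9093956815271 / 30720587040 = 296.02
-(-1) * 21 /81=7 /27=0.26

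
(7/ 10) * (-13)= -91/ 10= -9.10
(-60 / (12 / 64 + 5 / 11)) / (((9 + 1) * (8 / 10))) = -11.68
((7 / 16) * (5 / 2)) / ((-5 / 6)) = -21 / 16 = -1.31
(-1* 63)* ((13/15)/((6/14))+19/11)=-12992/55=-236.22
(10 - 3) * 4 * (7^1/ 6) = 98/ 3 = 32.67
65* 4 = 260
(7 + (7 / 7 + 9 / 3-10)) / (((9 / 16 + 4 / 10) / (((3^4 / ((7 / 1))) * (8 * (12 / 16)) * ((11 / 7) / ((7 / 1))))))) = 38880 / 2401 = 16.19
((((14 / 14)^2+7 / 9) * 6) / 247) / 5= 0.01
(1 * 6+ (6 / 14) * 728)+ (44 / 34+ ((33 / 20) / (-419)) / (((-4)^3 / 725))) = 582310337 / 1823488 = 319.34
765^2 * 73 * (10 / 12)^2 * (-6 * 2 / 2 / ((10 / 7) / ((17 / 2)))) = -8473082625 / 8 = -1059135328.12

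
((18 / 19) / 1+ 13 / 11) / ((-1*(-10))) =89 / 418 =0.21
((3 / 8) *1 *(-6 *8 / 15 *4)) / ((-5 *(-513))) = -0.00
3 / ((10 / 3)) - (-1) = 19 / 10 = 1.90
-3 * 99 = -297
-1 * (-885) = 885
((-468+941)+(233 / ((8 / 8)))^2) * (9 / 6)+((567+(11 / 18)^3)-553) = 479140955 / 5832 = 82157.23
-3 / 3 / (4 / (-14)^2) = -49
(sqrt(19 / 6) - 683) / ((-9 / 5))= 3415 / 9 - 5 * sqrt(114) / 54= 378.46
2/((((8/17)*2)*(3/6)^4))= 34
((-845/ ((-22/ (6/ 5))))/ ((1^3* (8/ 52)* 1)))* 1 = 6591/ 22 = 299.59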